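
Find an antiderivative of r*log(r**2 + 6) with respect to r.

Let u = r**2 + 6, so du = (2*r) dr.
The integral becomes (1/2)·∫ log(u) du; integrate by parts with u′=log(u), dv′=du.

r**2*log(r**2 + 6)/2 - r**2/2 + 3*log(r**2 + 6) + C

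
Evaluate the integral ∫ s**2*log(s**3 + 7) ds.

s**3*log(s**3 + 7)/3 - s**3/3 + 7*log(s**3 + 7)/3 + C

Let u = s**3 + 7, so du = (3*s**2) ds.
The integral becomes (1/3)·∫ log(u) du; integrate by parts with u′=log(u), dv′=du.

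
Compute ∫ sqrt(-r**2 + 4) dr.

Substitute r = 2·sin(θ), so dr = 2·cos(θ) dθ and the radical becomes sqrt(-r**2 + 4) = 2·cos(θ) by the Pythagorean identity.
Integrate the resulting trig expression in θ, then back-substitute θ = asin(r/2), sin(θ) = r/2, cos(θ) = sqrt(-r**2 + 4)/2 (absorbing any constant into C).

r*sqrt(-r**2 + 4)/2 + 2*asin(r/2) + C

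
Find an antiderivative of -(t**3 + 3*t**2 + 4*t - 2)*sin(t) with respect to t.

Use integration by parts with u = t**3 + 3*t**2 + 4*t - 2, dv = -sin(t) dt, so v = cos(t).
Apply parts 3 times (tabular method): alternate signs, differentiate u down to 0, integrate dv up.

t**3*cos(t) - 3*t**2*sin(t) + 3*t**2*cos(t) - 6*t*sin(t) - 2*t*cos(t) + 2*sin(t) - 8*cos(t) + C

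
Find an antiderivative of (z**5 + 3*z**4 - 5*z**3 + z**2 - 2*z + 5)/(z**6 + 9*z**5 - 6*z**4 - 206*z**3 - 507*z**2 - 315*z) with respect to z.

Factor the denominator: z*(z - 5)*(z + 1)*(z + 3)**2*(z + 7).
Partial-fraction decomposition: 869/(896*(z + 7)) - 1147/(4608*(z + 3)) - 155/(192*(z + 3)**2) + 5/(48*(z + 1)) + 293/(1536*(z - 5)) - 1/(63*z).
Integrate each term; A/(z−a) gives A·log|z−a|; A/(z−a)² gives −A/(z−a).

-log(z)/63 + 293*log(z - 5)/1536 + 5*log(z + 1)/48 - 1147*log(z + 3)/4608 + 869*log(z + 7)/896 + 155/(192*z + 576) + C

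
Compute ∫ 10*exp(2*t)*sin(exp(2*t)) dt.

-5*cos(exp(2*t)) + C

Let u = exp(2*t), so du = (2*exp(2*t)) dt.
Rewriting, the integral becomes 5·∫ sin(u) du = 5·-cos(u).
Substituting back, u = exp(2*t).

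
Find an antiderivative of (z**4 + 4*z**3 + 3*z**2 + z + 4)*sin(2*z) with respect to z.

-z**4*cos(2*z)/2 + z**3*sin(2*z) - 2*z**3*cos(2*z) + 3*z**2*sin(2*z) + 5*z*cos(2*z)/2 - 5*sin(2*z)/4 - 2*cos(2*z) + C

Use integration by parts with u = z**4 + 4*z**3 + 3*z**2 + z + 4, dv = sin(2*z) dz, so v = -cos(2*z)/2.
Apply parts 4 times (tabular method): alternate signs, differentiate u down to 0, integrate dv up.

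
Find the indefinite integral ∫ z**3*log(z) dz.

Use integration by parts with u = log(z), dv = z**3 dz.
Then du = 1/z dz and v = z**4/4.

z**4*log(z)/4 - z**4/16 + C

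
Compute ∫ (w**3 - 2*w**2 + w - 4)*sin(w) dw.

Use integration by parts with u = w**3 - 2*w**2 + w - 4, dv = sin(w) dw, so v = -cos(w).
Apply parts 3 times (tabular method): alternate signs, differentiate u down to 0, integrate dv up.

-w**3*cos(w) + 3*w**2*sin(w) + 2*w**2*cos(w) - 4*w*sin(w) + 5*w*cos(w) - 5*sin(w) + C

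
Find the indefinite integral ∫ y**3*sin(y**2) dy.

Let u = y², du = 2y dy; rewrite as (1/2)∫ u^1·sin(1u) du.
Now integrate by parts 1 time.

-y**2*cos(y**2)/2 + sin(y**2)/2 + C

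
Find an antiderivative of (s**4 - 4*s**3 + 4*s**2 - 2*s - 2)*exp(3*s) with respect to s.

Use integration by parts with u = s**4 - 4*s**3 + 4*s**2 - 2*s - 2, dv = exp(3*s) ds, so v = exp(3*s)/3.
Apply parts 4 times (tabular method): alternate signs, differentiate u down to 0, integrate dv up.

(27*s**4 - 144*s**3 + 252*s**2 - 222*s + 20)*exp(3*s)/81 + C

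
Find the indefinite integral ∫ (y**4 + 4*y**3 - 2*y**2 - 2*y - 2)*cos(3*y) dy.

Use integration by parts with u = y**4 + 4*y**3 - 2*y**2 - 2*y - 2, dv = cos(3*y) dy, so v = sin(3*y)/3.
Apply parts 4 times (tabular method): alternate signs, differentiate u down to 0, integrate dv up.

y**4*sin(3*y)/3 + 4*y**3*sin(3*y)/3 + 4*y**3*cos(3*y)/9 - 10*y**2*sin(3*y)/9 + 4*y**2*cos(3*y)/3 - 14*y*sin(3*y)/9 - 20*y*cos(3*y)/27 - 34*sin(3*y)/81 - 14*cos(3*y)/27 + C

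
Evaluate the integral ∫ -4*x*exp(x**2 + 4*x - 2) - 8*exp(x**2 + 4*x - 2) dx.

-2*exp(x**2 + 4*x - 2) + C

Let u = x**2 + 4*x - 2, so du = (2*x + 4) dx.
Rewriting, the integral becomes -2·∫ e^u du = -2·e^u.
Substituting back, u = x**2 + 4*x - 2.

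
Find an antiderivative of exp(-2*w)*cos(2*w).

exp(-2*w)*sin(2*w)/4 - exp(-2*w)*cos(2*w)/4 + C

Let I denote the integral. Integrate by parts with u = cos(2*w), dv = exp(-2*w) dw, so v = -exp(-2*w)/2: I = -exp(-2*w)*cos(2*w)/2 − ∫ exp(-2*w)*sin(2*w) dw.
Apply parts again with u = sin(2*w), dv = exp(-2*w) dw: ∫ exp(-2*w)*sin(2*w) dw = -exp(-2*w)*sin(2*w)/2 + I. Substituting back brings back I: I = exp(-2*w)*sin(2*w)/2 - exp(-2*w)*cos(2*w)/2 − I.
Solving for I: (1 + 1)·I equals the remaining terms, so I = (1/2)·(exp(-2*w)*sin(2*w)/2 - exp(-2*w)*cos(2*w)/2).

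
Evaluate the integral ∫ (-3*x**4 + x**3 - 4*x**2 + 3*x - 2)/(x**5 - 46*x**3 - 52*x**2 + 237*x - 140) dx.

Factor the denominator: (x - 7)*(x - 1)**2*(x + 4)*(x + 5).
Partial-fraction decomposition: -2117/(432*(x + 5)) + 182/(55*(x + 4)) + 13/(180*(x - 1)) + 1/(36*(x - 1)**2) - 7037/(4752*(x - 7)).
Integrate each term; A/(x−a) gives A·log|x−a|; A/(x−a)² gives −A/(x−a).

-7037*log(x - 7)/4752 + 13*log(x - 1)/180 + 182*log(x + 4)/55 - 2117*log(x + 5)/432 - 1/(36*x - 36) + C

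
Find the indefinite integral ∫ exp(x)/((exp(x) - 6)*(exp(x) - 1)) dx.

Let u = e^x, du = e^x dx.
The integral becomes ∫ du/((u-1)(u-6)); decompose into partial fractions.

log(exp(x) - 6)/5 - log(exp(x) - 1)/5 + C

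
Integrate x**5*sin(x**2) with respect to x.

-x**4*cos(x**2)/2 + x**2*sin(x**2) + cos(x**2) + C

Let u = x², du = 2x dx; rewrite as (1/2)∫ u^2·sin(1u) du.
Now integrate by parts 2 times.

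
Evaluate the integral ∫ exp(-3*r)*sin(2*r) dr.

Let I denote the integral. Integrate by parts with u = sin(2*r), dv = exp(-3*r) dr, so v = -exp(-3*r)/3: I = -exp(-3*r)*sin(2*r)/3 + (2/3)·∫ exp(-3*r)*cos(2*r) dr.
Apply parts again with u = cos(2*r), dv = exp(-3*r) dr: ∫ exp(-3*r)*cos(2*r) dr = -exp(-3*r)*cos(2*r)/3 − (2/3)·I. Substituting back brings back I: I = -exp(-3*r)*sin(2*r)/3 - 2*exp(-3*r)*cos(2*r)/9 − (4/9)·I.
Solving for I: (1 + 4/9)·I equals the remaining terms, so I = (9/13)·(-exp(-3*r)*sin(2*r)/3 - 2*exp(-3*r)*cos(2*r)/9).

-3*exp(-3*r)*sin(2*r)/13 - 2*exp(-3*r)*cos(2*r)/13 + C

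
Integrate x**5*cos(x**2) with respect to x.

x**4*sin(x**2)/2 + x**2*cos(x**2) - sin(x**2) + C

Let u = x², du = 2x dx; rewrite as (1/2)∫ u^2·cos(1u) du.
Now integrate by parts 2 times.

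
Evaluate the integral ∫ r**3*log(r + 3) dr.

Use integration by parts with u = log(r + 3), dv = r**3 dr.
Then du = 1/(r + 3) dr and v = r**4/4.

r**4*log(r + 3)/4 - r**4/16 + r**3/4 - 9*r**2/8 + 27*r/4 - 81*log(r + 3)/4 + C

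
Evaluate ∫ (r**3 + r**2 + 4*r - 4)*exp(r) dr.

(r**3 - 2*r**2 + 8*r - 12)*exp(r) + C

Use integration by parts with u = r**3 + r**2 + 4*r - 4, dv = exp(r) dr, so v = exp(r).
Apply parts 3 times (tabular method): alternate signs, differentiate u down to 0, integrate dv up.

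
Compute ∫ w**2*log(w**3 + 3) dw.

Let u = w**3 + 3, so du = (3*w**2) dw.
The integral becomes (1/3)·∫ log(u) du; integrate by parts with u′=log(u), dv′=du.

w**3*log(w**3 + 3)/3 - w**3/3 + log(w**3 + 3) + C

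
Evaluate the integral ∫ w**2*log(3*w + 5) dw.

w**3*log(3*w + 5)/3 - w**3/9 + 5*w**2/18 - 25*w/27 + 125*log(3*w + 5)/81 + C

Use integration by parts with u = log(3*w + 5), dv = w**2 dw.
Then du = 3/(3*w + 5) dw and v = w**3/3.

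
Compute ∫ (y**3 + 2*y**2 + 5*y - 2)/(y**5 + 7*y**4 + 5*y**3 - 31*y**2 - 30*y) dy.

Factor the denominator: y*(y - 2)*(y + 1)*(y + 3)*(y + 5).
Partial-fraction decomposition: -51/(140*(y + 5)) + 13/(30*(y + 3)) - 1/(4*(y + 1)) + 4/(35*(y - 2)) + 1/(15*y).
Integrate each term: A/(y−a) contributes A·log|y−a|.

log(y)/15 + 4*log(y - 2)/35 - log(y + 1)/4 + 13*log(y + 3)/30 - 51*log(y + 5)/140 + C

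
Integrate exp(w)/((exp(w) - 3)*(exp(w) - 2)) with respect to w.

log(exp(w) - 3) - log(exp(w) - 2) + C

Let u = e^w, du = e^w dw.
The integral becomes ∫ du/((u-2)(u-3)); decompose into partial fractions.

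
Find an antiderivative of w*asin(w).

w**2*asin(w)/2 + w*sqrt(-w**2 + 1)/4 - asin(w)/4 + C

Use integration by parts with u = arcsin(w), dv = w dw.
Then du = 1/sqrt(-w**2 + 1) dw.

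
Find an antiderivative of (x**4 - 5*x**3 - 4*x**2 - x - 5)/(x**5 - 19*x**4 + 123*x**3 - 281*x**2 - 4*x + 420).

Factor the denominator: (x - 7)*(x - 6)*(x - 5)*(x - 2)*(x + 1).
Partial-fraction decomposition: -1/(504*(x + 1)) + 47/(180*(x - 2)) - 55/(18*(x - 5)) - 61/(28*(x - 6)) + 239/(40*(x - 7)).
Integrate each term: A/(x−a) contributes A·log|x−a|.

239*log(x - 7)/40 - 61*log(x - 6)/28 - 55*log(x - 5)/18 + 47*log(x - 2)/180 - log(x + 1)/504 + C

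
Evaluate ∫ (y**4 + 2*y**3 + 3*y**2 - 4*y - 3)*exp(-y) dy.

Use integration by parts with u = y**4 + 2*y**3 + 3*y**2 - 4*y - 3, dv = exp(-y) dy, so v = -exp(-y).
Apply parts 4 times (tabular method): alternate signs, differentiate u down to 0, integrate dv up.

(-y**4 - 6*y**3 - 21*y**2 - 38*y - 35)*exp(-y) + C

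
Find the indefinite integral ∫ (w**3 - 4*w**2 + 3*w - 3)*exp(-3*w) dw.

(-3*w**3 + 9*w**2 - 3*w + 8)*exp(-3*w)/9 + C

Use integration by parts with u = w**3 - 4*w**2 + 3*w - 3, dv = exp(-3*w) dw, so v = -exp(-3*w)/3.
Apply parts 3 times (tabular method): alternate signs, differentiate u down to 0, integrate dv up.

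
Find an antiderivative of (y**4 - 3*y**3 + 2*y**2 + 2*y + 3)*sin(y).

Use integration by parts with u = y**4 - 3*y**3 + 2*y**2 + 2*y + 3, dv = sin(y) dy, so v = -cos(y).
Apply parts 4 times (tabular method): alternate signs, differentiate u down to 0, integrate dv up.

-y**4*cos(y) + 4*y**3*sin(y) + 3*y**3*cos(y) - 9*y**2*sin(y) + 10*y**2*cos(y) - 20*y*sin(y) - 20*y*cos(y) + 20*sin(y) - 23*cos(y) + C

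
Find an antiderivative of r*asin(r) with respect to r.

Use integration by parts with u = arcsin(r), dv = r dr.
Then du = 1/sqrt(-r**2 + 1) dr.

r**2*asin(r)/2 + r*sqrt(-r**2 + 1)/4 - asin(r)/4 + C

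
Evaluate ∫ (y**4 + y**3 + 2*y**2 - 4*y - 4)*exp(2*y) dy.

(4*y**4 - 4*y**3 + 14*y**2 - 30*y - 1)*exp(2*y)/8 + C

Use integration by parts with u = y**4 + y**3 + 2*y**2 - 4*y - 4, dv = exp(2*y) dy, so v = exp(2*y)/2.
Apply parts 4 times (tabular method): alternate signs, differentiate u down to 0, integrate dv up.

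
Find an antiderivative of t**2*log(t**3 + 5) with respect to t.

Let u = t**3 + 5, so du = (3*t**2) dt.
The integral becomes (1/3)·∫ log(u) du; integrate by parts with u′=log(u), dv′=du.

t**3*log(t**3 + 5)/3 - t**3/3 + 5*log(t**3 + 5)/3 + C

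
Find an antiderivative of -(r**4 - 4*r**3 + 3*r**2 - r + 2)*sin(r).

Use integration by parts with u = r**4 - 4*r**3 + 3*r**2 - r + 2, dv = -sin(r) dr, so v = cos(r).
Apply parts 4 times (tabular method): alternate signs, differentiate u down to 0, integrate dv up.

r**4*cos(r) - 4*r**3*sin(r) - 4*r**3*cos(r) + 12*r**2*sin(r) - 9*r**2*cos(r) + 18*r*sin(r) + 23*r*cos(r) - 23*sin(r) + 20*cos(r) + C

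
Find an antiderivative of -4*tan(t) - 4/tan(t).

-4*log(tan(t)) + C

Let u = tan(t), so du = (tan(t)**2 + 1) dt.
Rewriting, the integral becomes -4·∫ 1/u du = -4·log(u).
Substituting back, u = tan(t).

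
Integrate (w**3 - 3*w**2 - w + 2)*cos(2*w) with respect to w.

w**3*sin(2*w)/2 - 3*w**2*sin(2*w)/2 + 3*w**2*cos(2*w)/4 - 5*w*sin(2*w)/4 - 3*w*cos(2*w)/2 + 7*sin(2*w)/4 - 5*cos(2*w)/8 + C

Use integration by parts with u = w**3 - 3*w**2 - w + 2, dv = cos(2*w) dw, so v = sin(2*w)/2.
Apply parts 3 times (tabular method): alternate signs, differentiate u down to 0, integrate dv up.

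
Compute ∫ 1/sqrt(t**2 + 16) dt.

log(t + sqrt(t**2 + 16)) + C

Substitute t = 4·tan(θ), so dt = 4·sec(θ)^2 dθ and the radical becomes sqrt(t**2 + 16) = 4·sec(θ) by the Pythagorean identity.
Integrate the resulting trig expression in θ, then back-substitute tan(θ) = t/4, sec(θ) = sqrt(t**2 + 16)/4 (absorbing any constant into C).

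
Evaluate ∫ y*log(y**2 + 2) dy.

Let u = y**2 + 2, so du = (2*y) dy.
The integral becomes (1/2)·∫ log(u) du; integrate by parts with u′=log(u), dv′=du.

y**2*log(y**2 + 2)/2 - y**2/2 + log(y**2 + 2) + C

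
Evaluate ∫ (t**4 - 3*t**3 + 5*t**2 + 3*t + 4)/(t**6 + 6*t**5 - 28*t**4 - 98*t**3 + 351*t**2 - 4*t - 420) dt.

Factor the denominator: (t - 3)*(t - 2)**2*(t + 1)*(t + 5)*(t + 7).
Partial-fraction decomposition: -1829/(4860*(t + 7)) + 557/(1568*(t + 5)) - 5/(432*(t + 1)) - 1769/(11907*(t - 2)) - 22/(189*(t - 2)**2) + 29/(160*(t - 3)).
Integrate each term; A/(t−a) gives A·log|t−a|; A/(t−a)² gives −A/(t−a).

29*log(t - 3)/160 - 1769*log(t - 2)/11907 - 5*log(t + 1)/432 + 557*log(t + 5)/1568 - 1829*log(t + 7)/4860 + 22/(189*t - 378) + C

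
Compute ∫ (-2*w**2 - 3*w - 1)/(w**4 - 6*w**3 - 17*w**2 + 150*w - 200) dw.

Factor the denominator: (w - 5)*(w - 4)*(w - 2)*(w + 5).
Partial-fraction decomposition: 2/(35*(w + 5)) - 5/(14*(w - 2)) + 5/(2*(w - 4)) - 11/(5*(w - 5)).
Integrate each term: A/(w−a) contributes A·log|w−a|.

-11*log(w - 5)/5 + 5*log(w - 4)/2 - 5*log(w - 2)/14 + 2*log(w + 5)/35 + C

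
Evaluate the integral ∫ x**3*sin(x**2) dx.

Let u = x², du = 2x dx; rewrite as (1/2)∫ u^1·sin(1u) du.
Now integrate by parts 1 time.

-x**2*cos(x**2)/2 + sin(x**2)/2 + C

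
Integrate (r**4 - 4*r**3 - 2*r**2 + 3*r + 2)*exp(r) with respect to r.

Use integration by parts with u = r**4 - 4*r**3 - 2*r**2 + 3*r + 2, dv = exp(r) dr, so v = exp(r).
Apply parts 4 times (tabular method): alternate signs, differentiate u down to 0, integrate dv up.

(r**4 - 8*r**3 + 22*r**2 - 41*r + 43)*exp(r) + C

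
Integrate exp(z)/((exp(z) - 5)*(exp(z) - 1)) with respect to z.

log(exp(z) - 5)/4 - log(exp(z) - 1)/4 + C

Let u = e^z, du = e^z dz.
The integral becomes ∫ du/((u-1)(u-5)); decompose into partial fractions.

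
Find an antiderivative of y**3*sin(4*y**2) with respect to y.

-y**2*cos(4*y**2)/8 + sin(4*y**2)/32 + C

Let u = y², du = 2y dy; rewrite as (1/2)∫ u^1·sin(4u) du.
Now integrate by parts 1 time.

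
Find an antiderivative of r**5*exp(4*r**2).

(8*r**4 - 4*r**2 + 1)*exp(4*r**2)/64 + C

Let u = r², du = 2r dr; rewrite as (1/2)∫ u^2·exp(4u) du.
Now integrate by parts 2 times.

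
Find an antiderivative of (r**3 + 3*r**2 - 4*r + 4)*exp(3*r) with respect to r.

(9*r**3 + 18*r**2 - 48*r + 52)*exp(3*r)/27 + C

Use integration by parts with u = r**3 + 3*r**2 - 4*r + 4, dv = exp(3*r) dr, so v = exp(3*r)/3.
Apply parts 3 times (tabular method): alternate signs, differentiate u down to 0, integrate dv up.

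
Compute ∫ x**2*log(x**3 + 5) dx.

x**3*log(x**3 + 5)/3 - x**3/3 + 5*log(x**3 + 5)/3 + C

Let u = x**3 + 5, so du = (3*x**2) dx.
The integral becomes (1/3)·∫ log(u) du; integrate by parts with u′=log(u), dv′=du.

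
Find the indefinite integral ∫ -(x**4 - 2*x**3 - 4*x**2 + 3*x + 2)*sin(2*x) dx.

Use integration by parts with u = x**4 - 2*x**3 - 4*x**2 + 3*x + 2, dv = -sin(2*x) dx, so v = cos(2*x)/2.
Apply parts 4 times (tabular method): alternate signs, differentiate u down to 0, integrate dv up.

x**4*cos(2*x)/2 - x**3*sin(2*x) - x**3*cos(2*x) + 3*x**2*sin(2*x)/2 - 7*x**2*cos(2*x)/2 + 7*x*sin(2*x)/2 + 3*x*cos(2*x) - 3*sin(2*x)/2 + 11*cos(2*x)/4 + C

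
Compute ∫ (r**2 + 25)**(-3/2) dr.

Substitute r = 5·tan(θ), so dr = 5·sec(θ)^2 dθ and the radical becomes sqrt(r**2 + 25) = 5·sec(θ) by the Pythagorean identity.
Integrate the resulting trig expression in θ, then back-substitute tan(θ) = r/5, sec(θ) = sqrt(r**2 + 25)/5 (absorbing any constant into C).

r/(25*sqrt(r**2 + 25)) + C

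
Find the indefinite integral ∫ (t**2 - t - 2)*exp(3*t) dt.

Use integration by parts with u = t**2 - t - 2, dv = exp(3*t) dt, so v = exp(3*t)/3.
Apply parts 2 times (tabular method): alternate signs, differentiate u down to 0, integrate dv up.

(9*t**2 - 15*t - 13)*exp(3*t)/27 + C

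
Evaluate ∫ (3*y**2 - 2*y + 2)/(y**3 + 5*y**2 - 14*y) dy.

-log(y)/7 + 5*log(y - 2)/9 + 163*log(y + 7)/63 + C

Factor the denominator: y*(y - 2)*(y + 7).
Partial-fraction decomposition: 163/(63*(y + 7)) + 5/(9*(y - 2)) - 1/(7*y).
Integrate each term: A/(y−a) contributes A·log|y−a|.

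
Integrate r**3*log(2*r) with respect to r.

r**4*(log(r) + log(2))/4 - r**4/16 + C

Use integration by parts with u = log(2*r), dv = r**3 dr.
Then du = 1/r dr and v = r**4/4.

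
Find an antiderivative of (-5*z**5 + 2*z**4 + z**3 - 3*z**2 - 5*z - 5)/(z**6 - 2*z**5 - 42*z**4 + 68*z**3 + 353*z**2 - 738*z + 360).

Factor the denominator: (z - 6)*(z - 3)*(z - 1)**2*(z + 4)*(z + 5).
Partial-fraction decomposition: -1855/(352*(z + 5)) + 1107/(350*(z + 4)) - 1/(10*(z - 1)) - 1/(20*(z - 1)**2) + 1073/(672*(z - 3)) - 7243/(1650*(z - 6)).
Integrate each term; A/(z−a) gives A·log|z−a|; A/(z−a)² gives −A/(z−a).

-7243*log(z - 6)/1650 + 1073*log(z - 3)/672 - log(z - 1)/10 + 1107*log(z + 4)/350 - 1855*log(z + 5)/352 + 1/(20*z - 20) + C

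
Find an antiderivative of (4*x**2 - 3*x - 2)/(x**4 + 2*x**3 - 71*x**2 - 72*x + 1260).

Factor the denominator: (x - 6)*(x - 5)*(x + 6)*(x + 7).
Partial-fraction decomposition: -215/(156*(x + 7)) + 40/(33*(x + 6)) - 83/(132*(x - 5)) + 31/(39*(x - 6)).
Integrate each term: A/(x−a) contributes A·log|x−a|.

31*log(x - 6)/39 - 83*log(x - 5)/132 + 40*log(x + 6)/33 - 215*log(x + 7)/156 + C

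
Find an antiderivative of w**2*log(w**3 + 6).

w**3*log(w**3 + 6)/3 - w**3/3 + 2*log(w**3 + 6) + C

Let u = w**3 + 6, so du = (3*w**2) dw.
The integral becomes (1/3)·∫ log(u) du; integrate by parts with u′=log(u), dv′=du.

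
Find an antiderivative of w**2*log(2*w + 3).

w**3*log(2*w + 3)/3 - w**3/9 + w**2/4 - 3*w/4 + 9*log(2*w + 3)/8 + C

Use integration by parts with u = log(2*w + 3), dv = w**2 dw.
Then du = 2/(2*w + 3) dw and v = w**3/3.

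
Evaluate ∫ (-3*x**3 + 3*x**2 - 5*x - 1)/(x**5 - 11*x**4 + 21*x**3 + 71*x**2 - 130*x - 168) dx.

Factor the denominator: (x - 7)*(x - 4)*(x - 3)*(x + 1)*(x + 2).
Partial-fraction decomposition: 1/(6*(x + 2)) - 1/(16*(x + 1)) - 7/(8*(x - 3)) + 11/(6*(x - 4)) - 17/(16*(x - 7)).
Integrate each term: A/(x−a) contributes A·log|x−a|.

-17*log(x - 7)/16 + 11*log(x - 4)/6 - 7*log(x - 3)/8 - log(x + 1)/16 + log(x + 2)/6 + C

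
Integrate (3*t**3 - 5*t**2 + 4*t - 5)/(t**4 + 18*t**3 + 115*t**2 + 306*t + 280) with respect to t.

Factor the denominator: (t + 2)*(t + 4)*(t + 5)*(t + 7).
Partial-fraction decomposition: 1307/(30*(t + 7)) - 175/(2*(t + 5)) + 293/(6*(t + 4)) - 19/(10*(t + 2)).
Integrate each term: A/(t−a) contributes A·log|t−a|.

-19*log(t + 2)/10 + 293*log(t + 4)/6 - 175*log(t + 5)/2 + 1307*log(t + 7)/30 + C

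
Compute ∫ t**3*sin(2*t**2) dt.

Let u = t², du = 2t dt; rewrite as (1/2)∫ u^1·sin(2u) du.
Now integrate by parts 1 time.

-t**2*cos(2*t**2)/4 + sin(2*t**2)/8 + C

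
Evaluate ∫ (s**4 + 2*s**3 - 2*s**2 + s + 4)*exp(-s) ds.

(-s**4 - 6*s**3 - 16*s**2 - 33*s - 37)*exp(-s) + C

Use integration by parts with u = s**4 + 2*s**3 - 2*s**2 + s + 4, dv = exp(-s) ds, so v = -exp(-s).
Apply parts 4 times (tabular method): alternate signs, differentiate u down to 0, integrate dv up.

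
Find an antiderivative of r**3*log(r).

Use integration by parts with u = log(r), dv = r**3 dr.
Then du = 1/r dr and v = r**4/4.

r**4*log(r)/4 - r**4/16 + C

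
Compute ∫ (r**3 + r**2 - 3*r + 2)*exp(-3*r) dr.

(-9*r**3 - 18*r**2 + 15*r - 13)*exp(-3*r)/27 + C

Use integration by parts with u = r**3 + r**2 - 3*r + 2, dv = exp(-3*r) dr, so v = -exp(-3*r)/3.
Apply parts 3 times (tabular method): alternate signs, differentiate u down to 0, integrate dv up.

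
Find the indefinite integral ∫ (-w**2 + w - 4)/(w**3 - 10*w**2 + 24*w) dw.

Factor the denominator: w*(w - 6)*(w - 4).
Partial-fraction decomposition: 2/(w - 4) - 17/(6*(w - 6)) - 1/(6*w).
Integrate each term: A/(w−a) contributes A·log|w−a|.

-log(w)/6 - 17*log(w - 6)/6 + 2*log(w - 4) + C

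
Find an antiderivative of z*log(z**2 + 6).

Let u = z**2 + 6, so du = (2*z) dz.
The integral becomes (1/2)·∫ log(u) du; integrate by parts with u′=log(u), dv′=du.

z**2*log(z**2 + 6)/2 - z**2/2 + 3*log(z**2 + 6) + C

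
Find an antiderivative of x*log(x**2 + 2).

x**2*log(x**2 + 2)/2 - x**2/2 + log(x**2 + 2) + C

Let u = x**2 + 2, so du = (2*x) dx.
The integral becomes (1/2)·∫ log(u) du; integrate by parts with u′=log(u), dv′=du.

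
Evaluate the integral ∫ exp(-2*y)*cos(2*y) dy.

Let I denote the integral. Integrate by parts with u = cos(2*y), dv = exp(-2*y) dy, so v = -exp(-2*y)/2: I = -exp(-2*y)*cos(2*y)/2 − ∫ exp(-2*y)*sin(2*y) dy.
Apply parts again with u = sin(2*y), dv = exp(-2*y) dy: ∫ exp(-2*y)*sin(2*y) dy = -exp(-2*y)*sin(2*y)/2 + I. Substituting back brings back I: I = exp(-2*y)*sin(2*y)/2 - exp(-2*y)*cos(2*y)/2 − I.
Solving for I: (1 + 1)·I equals the remaining terms, so I = (1/2)·(exp(-2*y)*sin(2*y)/2 - exp(-2*y)*cos(2*y)/2).

exp(-2*y)*sin(2*y)/4 - exp(-2*y)*cos(2*y)/4 + C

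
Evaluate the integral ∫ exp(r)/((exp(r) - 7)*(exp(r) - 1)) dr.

Let u = e^r, du = e^r dr.
The integral becomes ∫ du/((u-7)(u-1)); decompose into partial fractions.

log(exp(r) - 7)/6 - log(exp(r) - 1)/6 + C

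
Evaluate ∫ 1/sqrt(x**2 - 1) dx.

log(x + sqrt(x**2 - 1)) + C

Substitute x = sec(θ), so dx = sec(θ)*tan(θ) dθ and the radical becomes sqrt(x**2 - 1) = tan(θ) by the Pythagorean identity.
Integrate the resulting trig expression in θ, then back-substitute sec(θ) = x, tan(θ) = sqrt(x**2 - 1) (absorbing any constant into C).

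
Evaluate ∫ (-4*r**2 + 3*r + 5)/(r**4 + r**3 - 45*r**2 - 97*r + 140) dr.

-85*log(r - 7)/396 - log(r - 1)/45 - 71*log(r + 4)/55 + 55*log(r + 5)/36 + C

Factor the denominator: (r - 7)*(r - 1)*(r + 4)*(r + 5).
Partial-fraction decomposition: 55/(36*(r + 5)) - 71/(55*(r + 4)) - 1/(45*(r - 1)) - 85/(396*(r - 7)).
Integrate each term: A/(r−a) contributes A·log|r−a|.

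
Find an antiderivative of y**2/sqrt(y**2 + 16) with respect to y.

y*sqrt(y**2 + 16)/2 - 8*log(y + sqrt(y**2 + 16)) + C

Substitute y = 4·tan(θ), so dy = 4·sec(θ)^2 dθ and the radical becomes sqrt(y**2 + 16) = 4·sec(θ) by the Pythagorean identity.
Integrate the resulting trig expression in θ, then back-substitute tan(θ) = y/4, sec(θ) = sqrt(y**2 + 16)/4 (absorbing any constant into C).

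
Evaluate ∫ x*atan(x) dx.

Use integration by parts with u = arctan(x), dv = x dx.
Then du = 1/(x**2 + 1) dx.

x**2*atan(x)/2 - x/2 + atan(x)/2 + C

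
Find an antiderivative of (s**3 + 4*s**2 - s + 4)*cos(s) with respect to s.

Use integration by parts with u = s**3 + 4*s**2 - s + 4, dv = cos(s) ds, so v = sin(s).
Apply parts 3 times (tabular method): alternate signs, differentiate u down to 0, integrate dv up.

s**3*sin(s) + 4*s**2*sin(s) + 3*s**2*cos(s) - 7*s*sin(s) + 8*s*cos(s) - 4*sin(s) - 7*cos(s) + C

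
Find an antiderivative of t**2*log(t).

Use integration by parts with u = log(t), dv = t**2 dt.
Then du = 1/t dt and v = t**3/3.

t**3*log(t)/3 - t**3/9 + C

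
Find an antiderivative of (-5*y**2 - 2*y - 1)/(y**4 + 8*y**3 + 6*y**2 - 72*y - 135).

Factor the denominator: (y - 3)*(y + 3)**2*(y + 5).
Partial-fraction decomposition: 29/(8*(y + 5)) - 31/(9*(y + 3)) + 10/(3*(y + 3)**2) - 13/(72*(y - 3)).
Integrate each term; A/(y−a) gives A·log|y−a|; A/(y−a)² gives −A/(y−a).

-13*log(y - 3)/72 - 31*log(y + 3)/9 + 29*log(y + 5)/8 - 10/(3*y + 9) + C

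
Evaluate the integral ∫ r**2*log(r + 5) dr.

r**3*log(r + 5)/3 - r**3/9 + 5*r**2/6 - 25*r/3 + 125*log(r + 5)/3 + C

Use integration by parts with u = log(r + 5), dv = r**2 dr.
Then du = 1/(r + 5) dr and v = r**3/3.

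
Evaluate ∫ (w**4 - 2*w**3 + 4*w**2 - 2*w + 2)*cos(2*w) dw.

w**4*sin(2*w)/2 - w**3*sin(2*w) + w**3*cos(2*w) + w**2*sin(2*w)/2 - 3*w**2*cos(2*w)/2 + w*sin(2*w)/2 + w*cos(2*w)/2 + 3*sin(2*w)/4 + cos(2*w)/4 + C

Use integration by parts with u = w**4 - 2*w**3 + 4*w**2 - 2*w + 2, dv = cos(2*w) dw, so v = sin(2*w)/2.
Apply parts 4 times (tabular method): alternate signs, differentiate u down to 0, integrate dv up.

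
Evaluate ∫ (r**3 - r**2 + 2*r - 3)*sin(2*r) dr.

-r**3*cos(2*r)/2 + 3*r**2*sin(2*r)/4 + r**2*cos(2*r)/2 - r*sin(2*r)/2 - r*cos(2*r)/4 + sin(2*r)/8 + 5*cos(2*r)/4 + C

Use integration by parts with u = r**3 - r**2 + 2*r - 3, dv = sin(2*r) dr, so v = -cos(2*r)/2.
Apply parts 3 times (tabular method): alternate signs, differentiate u down to 0, integrate dv up.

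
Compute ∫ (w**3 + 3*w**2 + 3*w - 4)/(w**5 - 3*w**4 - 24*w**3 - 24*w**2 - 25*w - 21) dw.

507*log(w - 7)/4000 + 5*log(w + 1)/32 - 13*log(w + 3)/200 - 109*log(w**2 + 1)/1000 + 37*atan(w)/500 + C

Factor the denominator: (w - 7)*(w + 1)*(w + 3)*(w**2 + 1).
Partial-fraction decomposition: -(109*w - 37)/(500*(w**2 + 1)) - 13/(200*(w + 3)) + 5/(32*(w + 1)) + 507/(4000*(w - 7)).
Integrate each term; A/(w−a) gives A·log|w−a|; the (Bw+D)/(w²+p²) term gives a log and an atan.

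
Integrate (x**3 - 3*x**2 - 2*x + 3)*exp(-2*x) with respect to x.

Use integration by parts with u = x**3 - 3*x**2 - 2*x + 3, dv = exp(-2*x) dx, so v = -exp(-2*x)/2.
Apply parts 3 times (tabular method): alternate signs, differentiate u down to 0, integrate dv up.

(-4*x**3 + 6*x**2 + 14*x - 5)*exp(-2*x)/8 + C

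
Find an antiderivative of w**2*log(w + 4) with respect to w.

Use integration by parts with u = log(w + 4), dv = w**2 dw.
Then du = 1/(w + 4) dw and v = w**3/3.

w**3*log(w + 4)/3 - w**3/9 + 2*w**2/3 - 16*w/3 + 64*log(w + 4)/3 + C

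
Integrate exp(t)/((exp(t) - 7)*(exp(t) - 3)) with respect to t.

Let u = e^t, du = e^t dt.
The integral becomes ∫ du/((u-3)(u-7)); decompose into partial fractions.

log(exp(t) - 7)/4 - log(exp(t) - 3)/4 + C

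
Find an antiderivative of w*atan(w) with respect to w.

Use integration by parts with u = arctan(w), dv = w dw.
Then du = 1/(w**2 + 1) dw.

w**2*atan(w)/2 - w/2 + atan(w)/2 + C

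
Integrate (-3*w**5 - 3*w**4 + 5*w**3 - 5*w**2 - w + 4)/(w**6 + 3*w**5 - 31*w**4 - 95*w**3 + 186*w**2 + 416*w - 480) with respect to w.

-10751*log(w - 5)/7776 + 61*log(w - 2)/270 - 3*log(w - 1)/400 - 313*log(w + 3)/160 + 1463*log(w + 4)/12150 - 956/(135*w + 540) + C

Factor the denominator: (w - 5)*(w - 2)*(w - 1)*(w + 3)*(w + 4)**2.
Partial-fraction decomposition: 1463/(12150*(w + 4)) + 956/(135*(w + 4)**2) - 313/(160*(w + 3)) - 3/(400*(w - 1)) + 61/(270*(w - 2)) - 10751/(7776*(w - 5)).
Integrate each term; A/(w−a) gives A·log|w−a|; A/(w−a)² gives −A/(w−a).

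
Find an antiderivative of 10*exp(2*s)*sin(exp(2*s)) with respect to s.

-5*cos(exp(2*s)) + C

Let u = exp(2*s), so du = (2*exp(2*s)) ds.
Rewriting, the integral becomes 5·∫ sin(u) du = 5·-cos(u).
Substituting back, u = exp(2*s).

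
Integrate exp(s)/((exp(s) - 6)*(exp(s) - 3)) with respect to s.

log(exp(s) - 6)/3 - log(exp(s) - 3)/3 + C

Let u = e^s, du = e^s ds.
The integral becomes ∫ du/((u-6)(u-3)); decompose into partial fractions.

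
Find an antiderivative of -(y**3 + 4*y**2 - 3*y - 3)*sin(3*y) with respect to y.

Use integration by parts with u = y**3 + 4*y**2 - 3*y - 3, dv = -sin(3*y) dy, so v = cos(3*y)/3.
Apply parts 3 times (tabular method): alternate signs, differentiate u down to 0, integrate dv up.

y**3*cos(3*y)/3 - y**2*sin(3*y)/3 + 4*y**2*cos(3*y)/3 - 8*y*sin(3*y)/9 - 11*y*cos(3*y)/9 + 11*sin(3*y)/27 - 35*cos(3*y)/27 + C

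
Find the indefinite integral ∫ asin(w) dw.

Use integration by parts with u = arcsin(w), dv = dw.
Then du = 1/sqrt(-w**2 + 1) dw.

w*asin(w) + sqrt(-w**2 + 1) + C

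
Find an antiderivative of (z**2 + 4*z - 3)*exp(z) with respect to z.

(z**2 + 2*z - 5)*exp(z) + C

Use integration by parts with u = z**2 + 4*z - 3, dv = exp(z) dz, so v = exp(z).
Apply parts 2 times (tabular method): alternate signs, differentiate u down to 0, integrate dv up.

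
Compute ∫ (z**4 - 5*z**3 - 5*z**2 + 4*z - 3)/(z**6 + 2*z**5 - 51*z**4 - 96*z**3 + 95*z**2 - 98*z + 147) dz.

233*log(z - 7)/21000 + log(z - 1)/48 + 39*log(z + 3)/400 - 6*log(z + 7)/35 + 21*log(z**2 + 1)/1000 - 3*atan(z)/500 + C

Factor the denominator: (z - 7)*(z - 1)*(z + 3)*(z + 7)*(z**2 + 1).
Partial-fraction decomposition: 3*(7*z - 1)/(500*(z**2 + 1)) - 6/(35*(z + 7)) + 39/(400*(z + 3)) + 1/(48*(z - 1)) + 233/(21000*(z - 7)).
Integrate each term; A/(z−a) gives A·log|z−a|; the (Bz+D)/(z²+p²) term gives a log and an atan.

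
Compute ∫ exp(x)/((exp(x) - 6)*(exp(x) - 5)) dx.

Let u = e^x, du = e^x dx.
The integral becomes ∫ du/((u-5)(u-6)); decompose into partial fractions.

log(exp(x) - 6) - log(exp(x) - 5) + C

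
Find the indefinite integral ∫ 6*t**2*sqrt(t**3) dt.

4*(t**3)**(3/2)/3 + C

Let u = t**3, so du = (3*t**2) dt.
Rewriting, the integral becomes 2·∫ √u du = 2·(2/3)u^(3/2).
Substituting back, u = t**3.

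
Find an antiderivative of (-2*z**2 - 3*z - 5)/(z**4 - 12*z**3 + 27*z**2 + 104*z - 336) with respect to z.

Factor the denominator: (z - 7)*(z - 4)**2*(z + 3).
Partial-fraction decomposition: 1/(35*(z + 3)) + 85/(63*(z - 4)) + 7/(3*(z - 4)**2) - 62/(45*(z - 7)).
Integrate each term; A/(z−a) gives A·log|z−a|; A/(z−a)² gives −A/(z−a).

-62*log(z - 7)/45 + 85*log(z - 4)/63 + log(z + 3)/35 - 7/(3*z - 12) + C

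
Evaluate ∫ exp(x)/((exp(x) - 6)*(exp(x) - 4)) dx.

Let u = e^x, du = e^x dx.
The integral becomes ∫ du/((u-4)(u-6)); decompose into partial fractions.

log(exp(x) - 6)/2 - log(exp(x) - 4)/2 + C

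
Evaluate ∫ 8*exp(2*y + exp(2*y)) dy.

4*exp(exp(2*y)) + C

Let u = exp(2*y), so du = (2*exp(2*y)) dy.
Rewriting, the integral becomes 4·∫ e^u du = 4·e^u.
Substituting back, u = exp(2*y).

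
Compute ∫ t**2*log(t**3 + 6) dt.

Let u = t**3 + 6, so du = (3*t**2) dt.
The integral becomes (1/3)·∫ log(u) du; integrate by parts with u′=log(u), dv′=du.

t**3*log(t**3 + 6)/3 - t**3/3 + 2*log(t**3 + 6) + C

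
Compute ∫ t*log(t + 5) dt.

Use integration by parts with u = log(t + 5), dv = t dt.
Then du = 1/(t + 5) dt and v = t**2/2.

t**2*log(t + 5)/2 - t**2/4 + 5*t/2 - 25*log(t + 5)/2 + C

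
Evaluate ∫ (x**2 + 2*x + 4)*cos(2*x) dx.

x**2*sin(2*x)/2 + x*sin(2*x) + x*cos(2*x)/2 + 7*sin(2*x)/4 + cos(2*x)/2 + C

Use integration by parts with u = x**2 + 2*x + 4, dv = cos(2*x) dx, so v = sin(2*x)/2.
Apply parts 2 times (tabular method): alternate signs, differentiate u down to 0, integrate dv up.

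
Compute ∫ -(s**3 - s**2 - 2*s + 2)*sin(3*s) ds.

s**3*cos(3*s)/3 - s**2*sin(3*s)/3 - s**2*cos(3*s)/3 + 2*s*sin(3*s)/9 - 8*s*cos(3*s)/9 + 8*sin(3*s)/27 + 20*cos(3*s)/27 + C

Use integration by parts with u = s**3 - s**2 - 2*s + 2, dv = -sin(3*s) ds, so v = cos(3*s)/3.
Apply parts 3 times (tabular method): alternate signs, differentiate u down to 0, integrate dv up.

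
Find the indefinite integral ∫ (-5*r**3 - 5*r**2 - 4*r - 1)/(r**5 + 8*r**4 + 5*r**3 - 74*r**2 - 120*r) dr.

log(r)/120 - 193*log(r - 3)/840 + 9*log(r + 2)/20 - 255*log(r + 4)/56 + 173*log(r + 5)/40 + C

Factor the denominator: r*(r - 3)*(r + 2)*(r + 4)*(r + 5).
Partial-fraction decomposition: 173/(40*(r + 5)) - 255/(56*(r + 4)) + 9/(20*(r + 2)) - 193/(840*(r - 3)) + 1/(120*r).
Integrate each term: A/(r−a) contributes A·log|r−a|.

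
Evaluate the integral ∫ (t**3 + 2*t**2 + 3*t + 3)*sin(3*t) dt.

-t**3*cos(3*t)/3 + t**2*sin(3*t)/3 - 2*t**2*cos(3*t)/3 + 4*t*sin(3*t)/9 - 7*t*cos(3*t)/9 + 7*sin(3*t)/27 - 23*cos(3*t)/27 + C

Use integration by parts with u = t**3 + 2*t**2 + 3*t + 3, dv = sin(3*t) dt, so v = -cos(3*t)/3.
Apply parts 3 times (tabular method): alternate signs, differentiate u down to 0, integrate dv up.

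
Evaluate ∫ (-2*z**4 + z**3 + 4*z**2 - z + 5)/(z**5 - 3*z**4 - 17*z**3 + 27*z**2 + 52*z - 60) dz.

Factor the denominator: (z - 5)*(z - 2)*(z - 1)*(z + 2)*(z + 3).
Partial-fraction decomposition: -29/(32*(z + 3)) + 17/(84*(z + 2)) + 7/(48*(z - 1)) + 1/(12*(z - 2)) - 1025/(672*(z - 5)).
Integrate each term: A/(z−a) contributes A·log|z−a|.

-1025*log(z - 5)/672 + log(z - 2)/12 + 7*log(z - 1)/48 + 17*log(z + 2)/84 - 29*log(z + 3)/32 + C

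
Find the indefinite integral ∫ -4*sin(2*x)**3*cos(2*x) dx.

Let u = sin(2*x), so du = (2*cos(2*x)) dx.
Rewriting, the integral becomes -2·∫ u^3 du = -2·u^4/4.
Substituting back, u = sin(2*x).

-sin(2*x)**4/2 + C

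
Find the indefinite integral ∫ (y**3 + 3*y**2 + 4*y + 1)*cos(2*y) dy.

Use integration by parts with u = y**3 + 3*y**2 + 4*y + 1, dv = cos(2*y) dy, so v = sin(2*y)/2.
Apply parts 3 times (tabular method): alternate signs, differentiate u down to 0, integrate dv up.

y**3*sin(2*y)/2 + 3*y**2*sin(2*y)/2 + 3*y**2*cos(2*y)/4 + 5*y*sin(2*y)/4 + 3*y*cos(2*y)/2 - sin(2*y)/4 + 5*cos(2*y)/8 + C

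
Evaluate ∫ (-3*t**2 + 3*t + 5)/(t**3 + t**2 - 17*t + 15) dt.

-13*log(t - 3)/16 - 5*log(t - 1)/12 - 85*log(t + 5)/48 + C

Factor the denominator: (t - 3)*(t - 1)*(t + 5).
Partial-fraction decomposition: -85/(48*(t + 5)) - 5/(12*(t - 1)) - 13/(16*(t - 3)).
Integrate each term: A/(t−a) contributes A·log|t−a|.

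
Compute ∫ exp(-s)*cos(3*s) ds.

Let I denote the integral. Integrate by parts with u = cos(3*s), dv = exp(-s) ds, so v = -exp(-s): I = -exp(-s)*cos(3*s) − 3·∫ exp(-s)*sin(3*s) ds.
Apply parts again with u = sin(3*s), dv = exp(-s) ds: ∫ exp(-s)*sin(3*s) ds = -exp(-s)*sin(3*s) + 3·I. Substituting back brings back I: I = 3*exp(-s)*sin(3*s) - exp(-s)*cos(3*s) − 9·I.
Solving for I: (1 + 9)·I equals the remaining terms, so I = (1/10)·(3*exp(-s)*sin(3*s) - exp(-s)*cos(3*s)).

3*exp(-s)*sin(3*s)/10 - exp(-s)*cos(3*s)/10 + C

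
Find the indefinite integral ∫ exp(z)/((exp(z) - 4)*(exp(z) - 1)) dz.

log(exp(z) - 4)/3 - log(exp(z) - 1)/3 + C

Let u = e^z, du = e^z dz.
The integral becomes ∫ du/((u-4)(u-1)); decompose into partial fractions.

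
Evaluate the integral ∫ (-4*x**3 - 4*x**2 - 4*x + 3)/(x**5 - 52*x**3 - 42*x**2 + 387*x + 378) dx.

-1593*log(x - 7)/4160 + 17*log(x - 3)/96 + 7*log(x + 1)/320 - 29*log(x + 3)/120 + 83*log(x + 6)/195 + C

Factor the denominator: (x - 7)*(x - 3)*(x + 1)*(x + 3)*(x + 6).
Partial-fraction decomposition: 83/(195*(x + 6)) - 29/(120*(x + 3)) + 7/(320*(x + 1)) + 17/(96*(x - 3)) - 1593/(4160*(x - 7)).
Integrate each term: A/(x−a) contributes A·log|x−a|.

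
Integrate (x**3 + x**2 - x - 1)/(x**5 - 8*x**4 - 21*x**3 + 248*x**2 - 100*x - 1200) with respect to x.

245*log(x - 6)/176 - 72*log(x - 5)/35 + 25*log(x - 4)/36 + log(x + 2)/336 - 16*log(x + 5)/495 + C

Factor the denominator: (x - 6)*(x - 5)*(x - 4)*(x + 2)*(x + 5).
Partial-fraction decomposition: -16/(495*(x + 5)) + 1/(336*(x + 2)) + 25/(36*(x - 4)) - 72/(35*(x - 5)) + 245/(176*(x - 6)).
Integrate each term: A/(x−a) contributes A·log|x−a|.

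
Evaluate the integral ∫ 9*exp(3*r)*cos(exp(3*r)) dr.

Let u = exp(3*r), so du = (3*exp(3*r)) dr.
Rewriting, the integral becomes 3·∫ cos(u) du = 3·sin(u).
Substituting back, u = exp(3*r).

3*sin(exp(3*r)) + C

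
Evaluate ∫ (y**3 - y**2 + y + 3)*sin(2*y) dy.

-y**3*cos(2*y)/2 + 3*y**2*sin(2*y)/4 + y**2*cos(2*y)/2 - y*sin(2*y)/2 + y*cos(2*y)/4 - sin(2*y)/8 - 7*cos(2*y)/4 + C

Use integration by parts with u = y**3 - y**2 + y + 3, dv = sin(2*y) dy, so v = -cos(2*y)/2.
Apply parts 3 times (tabular method): alternate signs, differentiate u down to 0, integrate dv up.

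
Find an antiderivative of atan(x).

Use integration by parts with u = arctan(x), dv = dx.
Then du = 1/(x**2 + 1) dx.

x*atan(x) - log(x**2 + 1)/2 + C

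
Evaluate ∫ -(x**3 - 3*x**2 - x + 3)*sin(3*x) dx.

Use integration by parts with u = x**3 - 3*x**2 - x + 3, dv = -sin(3*x) dx, so v = cos(3*x)/3.
Apply parts 3 times (tabular method): alternate signs, differentiate u down to 0, integrate dv up.

x**3*cos(3*x)/3 - x**2*sin(3*x)/3 - x**2*cos(3*x) + 2*x*sin(3*x)/3 - 5*x*cos(3*x)/9 + 5*sin(3*x)/27 + 11*cos(3*x)/9 + C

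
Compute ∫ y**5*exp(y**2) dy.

(y**4 - 2*y**2 + 2)*exp(y**2)/2 + C

Let u = y², du = 2y dy; rewrite as (1/2)∫ u^2·exp(1u) du.
Now integrate by parts 2 times.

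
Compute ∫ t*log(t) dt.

t**2*log(t)/2 - t**2/4 + C

Use integration by parts with u = log(t), dv = t dt.
Then du = 1/t dt and v = t**2/2.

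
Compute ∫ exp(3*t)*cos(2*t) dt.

2*exp(3*t)*sin(2*t)/13 + 3*exp(3*t)*cos(2*t)/13 + C

Let I denote the integral. Integrate by parts with u = cos(2*t), dv = exp(3*t) dt, so v = exp(3*t)/3: I = exp(3*t)*cos(2*t)/3 + (2/3)·∫ exp(3*t)*sin(2*t) dt.
Apply parts again with u = sin(2*t), dv = exp(3*t) dt: ∫ exp(3*t)*sin(2*t) dt = exp(3*t)*sin(2*t)/3 − (2/3)·I. Substituting back brings back I: I = 2*exp(3*t)*sin(2*t)/9 + exp(3*t)*cos(2*t)/3 − (4/9)·I.
Solving for I: (1 + 4/9)·I equals the remaining terms, so I = (9/13)·(2*exp(3*t)*sin(2*t)/9 + exp(3*t)*cos(2*t)/3).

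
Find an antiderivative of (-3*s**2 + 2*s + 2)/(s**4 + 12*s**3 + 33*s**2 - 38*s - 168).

Factor the denominator: (s - 2)*(s + 3)*(s + 4)*(s + 7).
Partial-fraction decomposition: 53/(36*(s + 7)) - 3/(s + 4) + 31/(20*(s + 3)) - 1/(45*(s - 2)).
Integrate each term: A/(s−a) contributes A·log|s−a|.

-log(s - 2)/45 + 31*log(s + 3)/20 - 3*log(s + 4) + 53*log(s + 7)/36 + C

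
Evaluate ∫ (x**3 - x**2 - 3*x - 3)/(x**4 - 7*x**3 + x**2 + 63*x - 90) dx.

41*log(x - 5)/24 - log(x - 3)/2 - log(x - 2)/3 + log(x + 3)/8 + C

Factor the denominator: (x - 5)*(x - 3)*(x - 2)*(x + 3).
Partial-fraction decomposition: 1/(8*(x + 3)) - 1/(3*(x - 2)) - 1/(2*(x - 3)) + 41/(24*(x - 5)).
Integrate each term: A/(x−a) contributes A·log|x−a|.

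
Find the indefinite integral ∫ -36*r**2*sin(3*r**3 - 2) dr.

4*cos(3*r**3 - 2) + C

Let u = 3*r**3 - 2, so du = (9*r**2) dr.
Rewriting, the integral becomes -4·∫ sin(u) du = -4·-cos(u).
Substituting back, u = 3*r**3 - 2.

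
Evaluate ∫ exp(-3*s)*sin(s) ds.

-3*exp(-3*s)*sin(s)/10 - exp(-3*s)*cos(s)/10 + C

Let I denote the integral. Integrate by parts with u = sin(s), dv = exp(-3*s) ds, so v = -exp(-3*s)/3: I = -exp(-3*s)*sin(s)/3 + (1/3)·∫ exp(-3*s)*cos(s) ds.
Apply parts again with u = cos(s), dv = exp(-3*s) ds: ∫ exp(-3*s)*cos(s) ds = -exp(-3*s)*cos(s)/3 − (1/3)·I. Substituting back brings back I: I = -exp(-3*s)*sin(s)/3 - exp(-3*s)*cos(s)/9 − (1/9)·I.
Solving for I: (1 + 1/9)·I equals the remaining terms, so I = (9/10)·(-exp(-3*s)*sin(s)/3 - exp(-3*s)*cos(s)/9).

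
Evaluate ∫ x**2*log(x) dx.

Use integration by parts with u = log(x), dv = x**2 dx.
Then du = 1/x dx and v = x**3/3.

x**3*log(x)/3 - x**3/9 + C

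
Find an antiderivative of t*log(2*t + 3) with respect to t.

Use integration by parts with u = log(2*t + 3), dv = t dt.
Then du = 2/(2*t + 3) dt and v = t**2/2.

t**2*log(2*t + 3)/2 - t**2/4 + 3*t/4 - 9*log(2*t + 3)/8 + C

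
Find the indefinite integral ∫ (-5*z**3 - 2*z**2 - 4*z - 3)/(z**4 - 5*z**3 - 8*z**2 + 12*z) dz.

-log(z)/4 - 393*log(z - 6)/80 + 14*log(z - 1)/15 - 37*log(z + 2)/48 + C

Factor the denominator: z*(z - 6)*(z - 1)*(z + 2).
Partial-fraction decomposition: -37/(48*(z + 2)) + 14/(15*(z - 1)) - 393/(80*(z - 6)) - 1/(4*z).
Integrate each term: A/(z−a) contributes A·log|z−a|.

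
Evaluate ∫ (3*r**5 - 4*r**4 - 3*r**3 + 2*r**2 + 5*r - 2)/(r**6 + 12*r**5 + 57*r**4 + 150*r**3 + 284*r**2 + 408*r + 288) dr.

-35*log(r + 2)/4 - 14441*log(r + 3)/169 + 1947*log(r + 4)/20 - 127*log(r**2 + 4)/1690 + 1451*atan(r/2)/3380 - 971/(13*r + 39) + C

Factor the denominator: (r + 2)*(r + 3)**2*(r + 4)*(r**2 + 4).
Partial-fraction decomposition: -(254*r - 1451)/(1690*(r**2 + 4)) + 1947/(20*(r + 4)) - 14441/(169*(r + 3)) + 971/(13*(r + 3)**2) - 35/(4*(r + 2)).
Integrate each term; A/(r−a) gives A·log|r−a|; the (Br+D)/(r²+p²) term gives a log and an atan.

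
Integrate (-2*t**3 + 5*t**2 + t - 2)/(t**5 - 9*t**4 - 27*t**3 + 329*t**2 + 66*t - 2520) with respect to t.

-109*log(t - 7)/90 + 124*log(t - 6)/99 - 23*log(t - 4)/189 - 47*log(t + 3)/630 + 46*log(t + 5)/297 + C

Factor the denominator: (t - 7)*(t - 6)*(t - 4)*(t + 3)*(t + 5).
Partial-fraction decomposition: 46/(297*(t + 5)) - 47/(630*(t + 3)) - 23/(189*(t - 4)) + 124/(99*(t - 6)) - 109/(90*(t - 7)).
Integrate each term: A/(t−a) contributes A·log|t−a|.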